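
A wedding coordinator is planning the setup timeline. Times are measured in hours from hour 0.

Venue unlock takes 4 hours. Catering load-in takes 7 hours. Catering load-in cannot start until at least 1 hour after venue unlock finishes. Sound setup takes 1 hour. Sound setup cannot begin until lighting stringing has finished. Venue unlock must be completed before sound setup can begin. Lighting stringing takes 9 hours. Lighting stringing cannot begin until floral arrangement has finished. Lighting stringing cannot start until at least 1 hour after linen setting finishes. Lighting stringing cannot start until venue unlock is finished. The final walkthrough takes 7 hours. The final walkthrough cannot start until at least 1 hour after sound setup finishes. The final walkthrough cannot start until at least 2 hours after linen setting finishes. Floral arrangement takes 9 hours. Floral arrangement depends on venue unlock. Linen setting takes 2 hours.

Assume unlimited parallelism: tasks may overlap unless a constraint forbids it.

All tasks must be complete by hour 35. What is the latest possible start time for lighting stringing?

The final walkthrough must finish by hour 35; it takes 7 hours, so it must start by 35 − 7 = hour 28.
Since the final walkthrough (must start by hour 28, minus 1-hour gap → hour 27) depends on it, sound setup must finish by hour 27. Backing off its 1-hour duration gives a latest start of hour 26.
Lighting stringing feeds into sound setup (must start by hour 26); so lighting stringing must finish by hour 26 and therefore start by hour 17.

17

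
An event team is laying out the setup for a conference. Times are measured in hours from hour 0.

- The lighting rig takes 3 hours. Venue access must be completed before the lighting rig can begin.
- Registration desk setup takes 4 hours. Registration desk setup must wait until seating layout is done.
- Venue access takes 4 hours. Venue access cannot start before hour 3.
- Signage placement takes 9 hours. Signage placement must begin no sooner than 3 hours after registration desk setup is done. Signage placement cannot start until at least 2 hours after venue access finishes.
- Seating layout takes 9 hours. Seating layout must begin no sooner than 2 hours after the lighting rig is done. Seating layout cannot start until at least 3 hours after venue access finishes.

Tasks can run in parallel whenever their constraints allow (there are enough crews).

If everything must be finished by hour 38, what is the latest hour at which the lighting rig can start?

Signage placement must finish by hour 38; it takes 9 hours, so it must start by 38 − 9 = hour 29.
Registration desk setup feeds into signage placement (must start by hour 29, minus 3-hour gap → hour 26); so registration desk setup must finish by hour 26 and therefore start by hour 22.
Seating layout has to be done before registration desk setup (must start by hour 22). That means finishing by hour 22, i.e. starting by 22 − 9 = hour 13.
The lighting rig feeds into seating layout (must start by hour 13, minus 2-hour gap → hour 11); so the lighting rig must finish by hour 11 and therefore start by hour 8.

8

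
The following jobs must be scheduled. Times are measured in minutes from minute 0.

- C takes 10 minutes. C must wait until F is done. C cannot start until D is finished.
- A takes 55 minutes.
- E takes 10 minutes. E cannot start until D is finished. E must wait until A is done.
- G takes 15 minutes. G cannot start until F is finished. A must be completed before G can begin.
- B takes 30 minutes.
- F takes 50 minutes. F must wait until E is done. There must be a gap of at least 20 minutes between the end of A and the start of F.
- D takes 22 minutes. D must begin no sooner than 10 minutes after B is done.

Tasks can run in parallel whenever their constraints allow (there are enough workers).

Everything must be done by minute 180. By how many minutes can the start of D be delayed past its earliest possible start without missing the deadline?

43

Nothing blocks B, so it runs from minute 0 to minute 30.
D waits on B (finishes minute 30, plus 10-minute gap → minute 40), so it starts at minute 40 and finishes at 40 + 22 = minute 62.

Working backward from the deadline:
C has no dependents, so it just needs to finish by minute 180. Starting by 180 − 10 = minute 170 achieves that.
G must finish by minute 180; it takes 15 minutes, so it must start by 180 − 15 = minute 165.
F must finish in time for C (must start by minute 170); G (must start by minute 165). The tightest is minute 165, so F must start by 165 − 50 = minute 115.
E has to be done before F (must start by minute 115). That means finishing by minute 115, i.e. starting by 115 − 10 = minute 105.
D must finish in time for C (must start by minute 170); E (must start by minute 105). The tightest is minute 105, so D must start by 105 − 22 = minute 83.
So D can start as early as minute 40 and as late as minute 83, giving 83 − 40 = 43 minutes of slack.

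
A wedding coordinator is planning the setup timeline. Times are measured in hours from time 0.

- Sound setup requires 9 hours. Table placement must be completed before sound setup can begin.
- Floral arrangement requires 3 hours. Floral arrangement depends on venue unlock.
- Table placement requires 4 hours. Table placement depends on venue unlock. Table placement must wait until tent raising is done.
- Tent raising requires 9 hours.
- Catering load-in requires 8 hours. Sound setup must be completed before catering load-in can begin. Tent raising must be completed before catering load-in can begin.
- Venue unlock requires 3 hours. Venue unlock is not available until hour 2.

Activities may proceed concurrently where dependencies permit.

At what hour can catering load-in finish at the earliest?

30

Tent raising has no prerequisites, so it starts at hour 0 and finishes at hour 9.
Venue unlock cannot begin until its own release at hour 2. It runs from hour 2 to 2 + 3 = hour 5.
Table placement needs all of venue unlock (finishes hour 5); tent raising (finishes hour 9). That puts its earliest start at hour 9; it finishes at 9 + 4 = hour 13.
After table placement (finishes hour 13), sound setup can start at hour 13 and finishes at hour 22.
Catering load-in has to wait for sound setup (finishes hour 22); tent raising (finishes hour 9). The latest of these is hour 22, so catering load-in runs hour 22 to 22 + 8 = hour 30.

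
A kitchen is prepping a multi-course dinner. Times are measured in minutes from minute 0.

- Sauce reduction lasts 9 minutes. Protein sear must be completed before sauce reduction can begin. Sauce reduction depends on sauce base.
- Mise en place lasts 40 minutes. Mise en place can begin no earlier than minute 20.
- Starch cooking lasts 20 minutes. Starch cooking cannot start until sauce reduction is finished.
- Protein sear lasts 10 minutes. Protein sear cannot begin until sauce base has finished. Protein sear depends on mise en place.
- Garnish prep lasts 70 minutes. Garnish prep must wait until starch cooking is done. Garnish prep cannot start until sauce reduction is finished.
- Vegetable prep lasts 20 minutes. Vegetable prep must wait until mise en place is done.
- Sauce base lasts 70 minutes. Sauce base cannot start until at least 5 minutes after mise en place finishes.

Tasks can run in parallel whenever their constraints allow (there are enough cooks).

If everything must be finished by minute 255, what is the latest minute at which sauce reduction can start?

Garnish prep must finish by minute 255; it takes 70 minutes, so it must start by 255 − 70 = minute 185.
Since garnish prep (must start by minute 185) depends on it, starch cooking must finish by minute 185. Backing off its 20-minute duration gives a latest start of minute 165.
Sauce reduction feeds starch cooking (must start by minute 165); garnish prep (must start by minute 185). Taking the minimum, sauce reduction must finish by minute 165 and start by 165 − 9 = minute 156.

156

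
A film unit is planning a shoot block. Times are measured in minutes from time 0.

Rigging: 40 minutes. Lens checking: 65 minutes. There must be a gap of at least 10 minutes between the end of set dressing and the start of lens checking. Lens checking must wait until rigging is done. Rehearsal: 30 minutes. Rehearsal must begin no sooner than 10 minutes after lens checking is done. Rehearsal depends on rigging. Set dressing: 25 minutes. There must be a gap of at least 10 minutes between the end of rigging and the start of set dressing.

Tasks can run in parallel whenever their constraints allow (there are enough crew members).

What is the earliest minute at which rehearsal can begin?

160

Rigging can start immediately at minute 0; it finishes at minute 40.
After rigging (finishes minute 40, plus 10-minute gap → minute 50), set dressing can start at minute 50 and finishes at minute 75.
Lens checking cannot start until set dressing (finishes minute 75, plus 10-minute gap → minute 85); rigging (finishes minute 40). The controlling bound is minute 85, so lens checking finishes at 85 + 65 = minute 150.
Rehearsal waits on lens checking (finishes minute 150, plus 10-minute gap → minute 160); rigging (finishes minute 40). The latest of these is minute 160, which is the earliest rehearsal can start.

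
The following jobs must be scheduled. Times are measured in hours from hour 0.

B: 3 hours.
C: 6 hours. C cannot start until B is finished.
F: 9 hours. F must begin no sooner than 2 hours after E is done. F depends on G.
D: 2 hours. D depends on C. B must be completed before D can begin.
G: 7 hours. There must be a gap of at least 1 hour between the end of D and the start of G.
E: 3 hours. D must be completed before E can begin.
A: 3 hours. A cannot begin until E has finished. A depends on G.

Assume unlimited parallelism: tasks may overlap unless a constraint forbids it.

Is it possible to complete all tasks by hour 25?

No

Nothing blocks B, so it runs from hour 0 to hour 3.
C cannot begin until B (finishes hour 3). It runs from hour 3 to 3 + 6 = hour 9.
For D: C (finishes hour 9); B (finishes hour 3). Taking the maximum gives a start of hour 9, and it finishes at 9 + 2 = hour 11.
G cannot begin until D (finishes hour 11, plus 1-hour gap → hour 12). It runs from hour 12 to 12 + 7 = hour 19.
After D (finishes hour 11), E can start at hour 11 and finishes at hour 14.
For F: E (finishes hour 14, plus 2-hour gap → hour 16); G (finishes hour 19). Taking the maximum gives a start of hour 19, and it finishes at 19 + 9 = hour 28.
A cannot start until E (finishes hour 14); G (finishes hour 19). The controlling bound is hour 19, so A finishes at 19 + 3 = hour 22.
The earliest everything can be done is hour 28, which is after the deadline of 25, so it is not possible.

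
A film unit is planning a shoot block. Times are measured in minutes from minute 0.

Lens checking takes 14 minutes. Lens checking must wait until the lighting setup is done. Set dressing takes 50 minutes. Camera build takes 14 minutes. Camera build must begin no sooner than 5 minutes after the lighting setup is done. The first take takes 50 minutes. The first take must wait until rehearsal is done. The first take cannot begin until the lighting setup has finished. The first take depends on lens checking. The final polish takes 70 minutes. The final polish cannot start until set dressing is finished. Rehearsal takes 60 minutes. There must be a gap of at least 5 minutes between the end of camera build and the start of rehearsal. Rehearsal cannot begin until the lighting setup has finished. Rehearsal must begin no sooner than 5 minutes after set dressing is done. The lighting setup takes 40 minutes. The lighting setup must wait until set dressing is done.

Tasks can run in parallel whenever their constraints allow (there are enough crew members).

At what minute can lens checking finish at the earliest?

104

Set dressing has no prerequisites, so it starts at minute 0 and finishes at minute 50.
The lighting setup waits on set dressing (finishes minute 50), so it starts at minute 50 and finishes at 50 + 40 = minute 90.
Lens checking cannot begin until the lighting setup (finishes minute 90). It runs from minute 90 to 90 + 14 = minute 104.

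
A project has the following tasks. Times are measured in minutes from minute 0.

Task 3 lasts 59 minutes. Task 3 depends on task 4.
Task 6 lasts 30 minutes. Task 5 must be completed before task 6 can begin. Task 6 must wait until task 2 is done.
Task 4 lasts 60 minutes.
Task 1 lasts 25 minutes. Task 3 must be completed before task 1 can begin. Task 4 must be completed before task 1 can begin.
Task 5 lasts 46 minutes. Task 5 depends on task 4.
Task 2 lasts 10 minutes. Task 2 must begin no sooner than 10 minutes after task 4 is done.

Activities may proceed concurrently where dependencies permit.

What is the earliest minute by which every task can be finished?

Task 4 can start immediately at minute 0; it finishes at minute 60.
Task 5 waits on task 4 (finishes minute 60), so it starts at minute 60 and finishes at 60 + 46 = minute 106.
Task 3 cannot begin until task 4 (finishes minute 60). It runs from minute 60 to 60 + 59 = minute 119.
Task 1 cannot start until task 3 (finishes minute 119); task 4 (finishes minute 60). The controlling bound is minute 119, so task 1 finishes at 119 + 25 = minute 144.
After task 4 (finishes minute 60, plus 10-minute gap → minute 70), task 2 can start at minute 70 and finishes at minute 80.
Task 6 cannot start until task 5 (finishes minute 106); task 2 (finishes minute 80). The controlling bound is minute 106, so task 6 finishes at 106 + 30 = minute 136.
All tasks are finished once the last one completes. Finish times: Task 1 at 144, Task 2 at 80, Task 3 at 119, Task 4 at 60, Task 5 at 106, Task 6 at 136. The latest is minute 144.

144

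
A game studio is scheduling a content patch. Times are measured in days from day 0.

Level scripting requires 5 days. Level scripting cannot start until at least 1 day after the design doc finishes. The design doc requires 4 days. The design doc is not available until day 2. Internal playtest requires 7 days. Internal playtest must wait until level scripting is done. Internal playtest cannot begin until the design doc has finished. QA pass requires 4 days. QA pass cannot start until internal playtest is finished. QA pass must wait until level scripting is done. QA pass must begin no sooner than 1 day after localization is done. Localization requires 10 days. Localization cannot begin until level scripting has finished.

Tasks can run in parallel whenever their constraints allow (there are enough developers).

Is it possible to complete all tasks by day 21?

The design doc cannot begin until its own release at day 2. It runs from day 2 to 2 + 4 = day 6.
Level scripting cannot begin until the design doc (finishes day 6, plus 1-day gap → day 7). It runs from day 7 to 7 + 5 = day 12.
Localization cannot begin until level scripting (finishes day 12). It runs from day 12 to 12 + 10 = day 22.
Internal playtest cannot start until level scripting (finishes day 12); the design doc (finishes day 6). The controlling bound is day 12, so internal playtest finishes at 12 + 7 = day 19.
QA pass cannot start until internal playtest (finishes day 19); level scripting (finishes day 12); localization (finishes day 22, plus 1-day gap → day 23). The controlling bound is day 23, so QA pass finishes at 23 + 4 = day 27.
The earliest everything can be done is day 27, which is after the deadline of 21, so it is not possible.

No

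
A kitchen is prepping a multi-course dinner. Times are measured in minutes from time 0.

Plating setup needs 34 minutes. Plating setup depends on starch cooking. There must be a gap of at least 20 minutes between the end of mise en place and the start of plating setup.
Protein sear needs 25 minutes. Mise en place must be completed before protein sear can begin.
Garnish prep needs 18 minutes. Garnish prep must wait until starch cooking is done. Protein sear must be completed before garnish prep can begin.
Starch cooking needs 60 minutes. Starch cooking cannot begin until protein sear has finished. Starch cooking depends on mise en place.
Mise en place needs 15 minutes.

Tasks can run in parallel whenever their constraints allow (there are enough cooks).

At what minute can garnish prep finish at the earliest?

Mise en place can start immediately at minute 0; it finishes at minute 15.
Protein sear cannot begin until mise en place (finishes minute 15). It runs from minute 15 to 15 + 25 = minute 40.
For starch cooking: protein sear (finishes minute 40); mise en place (finishes minute 15). Taking the maximum gives a start of minute 40, and it finishes at 40 + 60 = minute 100.
Garnish prep needs all of starch cooking (finishes minute 100); protein sear (finishes minute 40). That puts its earliest start at minute 100; it finishes at 100 + 18 = minute 118.

118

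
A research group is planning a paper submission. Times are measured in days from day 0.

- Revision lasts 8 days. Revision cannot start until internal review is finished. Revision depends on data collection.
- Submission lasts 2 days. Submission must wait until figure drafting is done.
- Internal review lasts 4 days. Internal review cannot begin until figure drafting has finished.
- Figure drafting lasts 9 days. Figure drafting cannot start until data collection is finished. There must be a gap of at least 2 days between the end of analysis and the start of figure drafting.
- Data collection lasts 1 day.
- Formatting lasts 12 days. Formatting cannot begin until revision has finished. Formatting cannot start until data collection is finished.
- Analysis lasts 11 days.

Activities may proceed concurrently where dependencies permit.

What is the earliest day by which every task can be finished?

Analysis has no prerequisites, so it starts at day 0 and finishes at day 11.
Data collection can start immediately at day 0; it finishes at day 1.
Figure drafting has to wait for data collection (finishes day 1); analysis (finishes day 11, plus 2-day gap → day 13). The latest of these is day 13, so figure drafting runs day 13 to 13 + 9 = day 22.
Submission cannot begin until figure drafting (finishes day 22). It runs from day 22 to 22 + 2 = day 24.
Internal review cannot begin until figure drafting (finishes day 22). It runs from day 22 to 22 + 4 = day 26.
Revision needs all of internal review (finishes day 26); data collection (finishes day 1). That puts its earliest start at day 26; it finishes at 26 + 8 = day 34.
Formatting needs all of revision (finishes day 34); data collection (finishes day 1). That puts its earliest start at day 34; it finishes at 34 + 12 = day 46.
All tasks are finished once the last one completes. Finish times: Data collection at 1, Analysis at 11, Figure drafting at 22, Internal review at 26, Revision at 34, Formatting at 46, Submission at 24. The latest is day 46.

46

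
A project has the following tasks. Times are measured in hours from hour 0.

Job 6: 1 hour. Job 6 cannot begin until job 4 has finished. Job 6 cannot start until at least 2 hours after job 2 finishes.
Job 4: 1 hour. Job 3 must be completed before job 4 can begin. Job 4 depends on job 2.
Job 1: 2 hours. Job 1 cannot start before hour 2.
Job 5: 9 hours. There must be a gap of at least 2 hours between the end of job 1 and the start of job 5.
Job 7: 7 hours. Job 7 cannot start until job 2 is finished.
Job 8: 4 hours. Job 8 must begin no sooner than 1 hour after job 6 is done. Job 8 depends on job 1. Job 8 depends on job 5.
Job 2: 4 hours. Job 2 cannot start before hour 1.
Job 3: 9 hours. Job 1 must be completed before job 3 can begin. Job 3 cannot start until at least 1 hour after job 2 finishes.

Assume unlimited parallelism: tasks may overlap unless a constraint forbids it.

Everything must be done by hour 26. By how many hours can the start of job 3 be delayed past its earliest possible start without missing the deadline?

4

After its own release at hour 1, job 2 can start at hour 1 and finishes at hour 5.
Job 1 waits on its own release at hour 2, so it starts at hour 2 and finishes at 2 + 2 = hour 4.
Job 3 needs all of job 1 (finishes hour 4); job 2 (finishes hour 5, plus 1-hour gap → hour 6). That puts its earliest start at hour 6; it finishes at 6 + 9 = hour 15.

Working backward from the deadline:
Nothing follows job 8; the deadline of hour 26 is its only limit. It must start by 26 − 4 = hour 22.
Job 6 has to be done before job 8 (must start by hour 22, minus 1-hour gap → hour 21). That means finishing by hour 21, i.e. starting by 21 − 1 = hour 20.
Since job 6 (must start by hour 20) depends on it, job 4 must finish by hour 20. Backing off its 1-hour duration gives a latest start of hour 19.
Job 3 feeds into job 4 (must start by hour 19); so job 3 must finish by hour 19 and therefore start by hour 10.
So job 3 can start as early as hour 6 and as late as hour 10, giving 10 − 6 = 4 hours of slack.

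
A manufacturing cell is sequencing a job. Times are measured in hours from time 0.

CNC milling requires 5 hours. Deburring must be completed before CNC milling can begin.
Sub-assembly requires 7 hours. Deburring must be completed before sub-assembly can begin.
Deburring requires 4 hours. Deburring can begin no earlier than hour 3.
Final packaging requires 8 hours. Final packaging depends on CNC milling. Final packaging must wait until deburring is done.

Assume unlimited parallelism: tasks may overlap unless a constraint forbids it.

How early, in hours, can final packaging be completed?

20

After its own release at hour 3, deburring can start at hour 3 and finishes at hour 7.
After deburring (finishes hour 7), CNC milling can start at hour 7 and finishes at hour 12.
Final packaging cannot start until CNC milling (finishes hour 12); deburring (finishes hour 7). The controlling bound is hour 12, so final packaging finishes at 12 + 8 = hour 20.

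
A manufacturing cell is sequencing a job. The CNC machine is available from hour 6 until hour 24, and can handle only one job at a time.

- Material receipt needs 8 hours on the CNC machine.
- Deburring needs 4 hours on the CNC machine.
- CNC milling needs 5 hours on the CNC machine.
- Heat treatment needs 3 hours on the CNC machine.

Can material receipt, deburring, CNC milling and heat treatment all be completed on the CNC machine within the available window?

No

The CNC machine window is 24 − 6 = 18 hours.
Running back to back, the jobs need 8 + 4 + 5 + 3 = 20 hours on the CNC machine.
Since 20 > 18, they cannot all fit.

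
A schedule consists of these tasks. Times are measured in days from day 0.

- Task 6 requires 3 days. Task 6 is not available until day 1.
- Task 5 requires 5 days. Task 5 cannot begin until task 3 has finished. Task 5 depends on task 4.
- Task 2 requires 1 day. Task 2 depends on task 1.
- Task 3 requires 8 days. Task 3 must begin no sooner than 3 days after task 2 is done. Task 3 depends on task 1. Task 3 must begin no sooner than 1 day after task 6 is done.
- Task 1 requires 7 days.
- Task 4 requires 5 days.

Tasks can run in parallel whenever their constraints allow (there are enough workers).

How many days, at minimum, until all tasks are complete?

24

After its own release at day 1, task 6 can start at day 1 and finishes at day 4.
Nothing blocks task 4, so it runs from day 0 to day 5.
Task 1 has no prerequisites, so it starts at day 0 and finishes at day 7.
After task 1 (finishes day 7), task 2 can start at day 7 and finishes at day 8.
Task 3 cannot start until task 2 (finishes day 8, plus 3-day gap → day 11); task 1 (finishes day 7); task 6 (finishes day 4, plus 1-day gap → day 5). The controlling bound is day 11, so task 3 finishes at 11 + 8 = day 19.
Task 5 needs all of task 3 (finishes day 19); task 4 (finishes day 5). That puts its earliest start at day 19; it finishes at 19 + 5 = day 24.
All tasks are finished once the last one completes. Finish times: Task 1 at 7, Task 2 at 8, Task 3 at 19, Task 4 at 5, Task 5 at 24, Task 6 at 4. The latest is day 24.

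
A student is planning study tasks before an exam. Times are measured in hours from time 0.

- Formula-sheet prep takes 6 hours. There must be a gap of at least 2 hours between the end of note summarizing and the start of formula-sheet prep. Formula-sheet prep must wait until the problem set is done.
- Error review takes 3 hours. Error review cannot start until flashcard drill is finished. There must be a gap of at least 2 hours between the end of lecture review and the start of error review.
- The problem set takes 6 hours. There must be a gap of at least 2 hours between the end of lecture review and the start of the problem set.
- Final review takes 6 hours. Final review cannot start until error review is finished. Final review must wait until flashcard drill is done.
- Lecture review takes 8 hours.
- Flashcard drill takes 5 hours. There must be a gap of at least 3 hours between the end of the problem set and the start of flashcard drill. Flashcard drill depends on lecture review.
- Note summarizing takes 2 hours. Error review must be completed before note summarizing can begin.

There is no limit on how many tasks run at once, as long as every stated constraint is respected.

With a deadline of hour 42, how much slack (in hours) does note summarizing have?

Lecture review can start immediately at hour 0; it finishes at hour 8.
The problem set waits on lecture review (finishes hour 8, plus 2-hour gap → hour 10), so it starts at hour 10 and finishes at 10 + 6 = hour 16.
Flashcard drill needs all of the problem set (finishes hour 16, plus 3-hour gap → hour 19); lecture review (finishes hour 8). That puts its earliest start at hour 19; it finishes at 19 + 5 = hour 24.
Error review needs all of flashcard drill (finishes hour 24); lecture review (finishes hour 8, plus 2-hour gap → hour 10). That puts its earliest start at hour 24; it finishes at 24 + 3 = hour 27.
After error review (finishes hour 27), note summarizing can start at hour 27 and finishes at hour 29.

Working backward from the deadline:
Formula-sheet prep must finish by hour 42; it takes 6 hours, so it must start by 42 − 6 = hour 36.
Since formula-sheet prep (must start by hour 36, minus 2-hour gap → hour 34) depends on it, note summarizing must finish by hour 34. Backing off its 2-hour duration gives a latest start of hour 32.
So note summarizing can start as early as hour 27 and as late as hour 32, giving 32 − 27 = 5 hours of slack.

5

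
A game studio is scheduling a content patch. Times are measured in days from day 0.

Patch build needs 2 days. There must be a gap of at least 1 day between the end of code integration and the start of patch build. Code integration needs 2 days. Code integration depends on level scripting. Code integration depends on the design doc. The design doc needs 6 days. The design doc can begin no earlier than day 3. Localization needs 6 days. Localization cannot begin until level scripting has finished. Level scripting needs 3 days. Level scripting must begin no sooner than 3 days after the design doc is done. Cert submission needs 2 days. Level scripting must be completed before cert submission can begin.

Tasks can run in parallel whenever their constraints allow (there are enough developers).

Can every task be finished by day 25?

The design doc cannot begin until its own release at day 3. It runs from day 3 to 3 + 6 = day 9.
Level scripting cannot begin until the design doc (finishes day 9, plus 3-day gap → day 12). It runs from day 12 to 12 + 3 = day 15.
After level scripting (finishes day 15), cert submission can start at day 15 and finishes at day 17.
Localization waits on level scripting (finishes day 15), so it starts at day 15 and finishes at 15 + 6 = day 21.
Code integration needs all of level scripting (finishes day 15); the design doc (finishes day 9). That puts its earliest start at day 15; it finishes at 15 + 2 = day 17.
After code integration (finishes day 17, plus 1-day gap → day 18), patch build can start at day 18 and finishes at day 20.
Every task is finished by day 21, which is no later than the deadline of 25, so the schedule is feasible.

Yes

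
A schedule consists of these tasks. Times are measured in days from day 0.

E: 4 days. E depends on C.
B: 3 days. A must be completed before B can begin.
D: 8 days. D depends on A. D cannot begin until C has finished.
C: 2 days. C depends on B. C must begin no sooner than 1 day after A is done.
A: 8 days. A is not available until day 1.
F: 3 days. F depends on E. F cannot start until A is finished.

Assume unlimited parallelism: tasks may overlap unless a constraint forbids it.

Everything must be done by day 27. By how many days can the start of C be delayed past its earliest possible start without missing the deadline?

5

After its own release at day 1, A can start at day 1 and finishes at day 9.
After A (finishes day 9), B can start at day 9 and finishes at day 12.
C has to wait for B (finishes day 12); A (finishes day 9, plus 1-day gap → day 10). The latest of these is day 12, so C runs day 12 to 12 + 2 = day 14.

Working backward from the deadline:
D must finish by day 27; it takes 8 days, so it must start by 27 − 8 = day 19.
Nothing follows F; the deadline of day 27 is its only limit. It must start by 27 − 3 = day 24.
Since F (must start by day 24) depends on it, E must finish by day 24. Backing off its 4-day duration gives a latest start of day 20.
C feeds D (must start by day 19); E (must start by day 20). Taking the minimum, C must finish by day 19 and start by 19 − 2 = day 17.
So C can start as early as day 12 and as late as day 17, giving 17 − 12 = 5 days of slack.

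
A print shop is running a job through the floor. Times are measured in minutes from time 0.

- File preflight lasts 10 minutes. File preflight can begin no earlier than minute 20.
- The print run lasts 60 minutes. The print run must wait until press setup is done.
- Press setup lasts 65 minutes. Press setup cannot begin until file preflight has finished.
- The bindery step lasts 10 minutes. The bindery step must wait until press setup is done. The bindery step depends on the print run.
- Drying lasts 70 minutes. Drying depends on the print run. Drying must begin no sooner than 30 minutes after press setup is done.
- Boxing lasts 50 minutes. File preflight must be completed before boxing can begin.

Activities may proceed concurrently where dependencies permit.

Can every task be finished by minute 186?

File preflight waits on its own release at minute 20, so it starts at minute 20 and finishes at 20 + 10 = minute 30.
Boxing waits on file preflight (finishes minute 30), so it starts at minute 30 and finishes at 30 + 50 = minute 80.
Press setup cannot begin until file preflight (finishes minute 30). It runs from minute 30 to 30 + 65 = minute 95.
The print run cannot begin until press setup (finishes minute 95). It runs from minute 95 to 95 + 60 = minute 155.
The bindery step has to wait for press setup (finishes minute 95); the print run (finishes minute 155). The latest of these is minute 155, so the bindery step runs minute 155 to 155 + 10 = minute 165.
Drying needs all of the print run (finishes minute 155); press setup (finishes minute 95, plus 30-minute gap → minute 125). That puts its earliest start at minute 155; it finishes at 155 + 70 = minute 225.
The earliest everything can be done is minute 225, which is after the deadline of 186, so it is not possible.

No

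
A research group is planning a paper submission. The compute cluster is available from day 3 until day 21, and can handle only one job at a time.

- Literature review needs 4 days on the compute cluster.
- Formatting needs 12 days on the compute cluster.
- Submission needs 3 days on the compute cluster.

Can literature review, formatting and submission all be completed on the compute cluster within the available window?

The compute cluster window is 21 − 3 = 18 days.
Running back to back, the jobs need 4 + 12 + 3 = 19 days on the compute cluster.
Since 19 > 18, they cannot all fit.

No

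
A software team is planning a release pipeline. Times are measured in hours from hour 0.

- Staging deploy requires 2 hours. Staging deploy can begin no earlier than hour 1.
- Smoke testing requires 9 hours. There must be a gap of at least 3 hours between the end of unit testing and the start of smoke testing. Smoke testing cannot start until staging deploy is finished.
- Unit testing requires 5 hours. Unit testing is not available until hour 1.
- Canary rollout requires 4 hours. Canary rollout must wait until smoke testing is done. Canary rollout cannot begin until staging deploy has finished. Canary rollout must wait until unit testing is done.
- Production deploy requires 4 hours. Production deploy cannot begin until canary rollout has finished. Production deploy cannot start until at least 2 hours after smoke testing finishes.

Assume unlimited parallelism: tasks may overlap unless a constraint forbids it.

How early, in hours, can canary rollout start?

18

After its own release at hour 1, staging deploy can start at hour 1 and finishes at hour 3.
Unit testing cannot begin until its own release at hour 1. It runs from hour 1 to 1 + 5 = hour 6.
Smoke testing has to wait for unit testing (finishes hour 6, plus 3-hour gap → hour 9); staging deploy (finishes hour 3). The latest of these is hour 9, so smoke testing runs hour 9 to 9 + 9 = hour 18.
Canary rollout waits on smoke testing (finishes hour 18); staging deploy (finishes hour 3); unit testing (finishes hour 6). The latest of these is hour 18, which is the earliest canary rollout can start.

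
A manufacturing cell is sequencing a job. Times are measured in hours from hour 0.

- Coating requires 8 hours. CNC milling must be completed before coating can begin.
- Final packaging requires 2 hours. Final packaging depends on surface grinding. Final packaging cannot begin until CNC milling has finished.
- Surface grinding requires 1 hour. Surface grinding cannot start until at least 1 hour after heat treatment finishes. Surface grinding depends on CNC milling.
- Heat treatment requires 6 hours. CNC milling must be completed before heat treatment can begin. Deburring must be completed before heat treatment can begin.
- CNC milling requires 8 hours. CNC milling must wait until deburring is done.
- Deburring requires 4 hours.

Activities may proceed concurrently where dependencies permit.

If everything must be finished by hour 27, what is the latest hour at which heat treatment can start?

17

Final packaging must finish by hour 27; it takes 2 hours, so it must start by 27 − 2 = hour 25.
Surface grinding feeds into final packaging (must start by hour 25); so surface grinding must finish by hour 25 and therefore start by hour 24.
Heat treatment must finish before surface grinding (must start by hour 24, minus 1-hour gap → hour 23). With a 6-hour duration, heat treatment must start by 23 − 6 = hour 17.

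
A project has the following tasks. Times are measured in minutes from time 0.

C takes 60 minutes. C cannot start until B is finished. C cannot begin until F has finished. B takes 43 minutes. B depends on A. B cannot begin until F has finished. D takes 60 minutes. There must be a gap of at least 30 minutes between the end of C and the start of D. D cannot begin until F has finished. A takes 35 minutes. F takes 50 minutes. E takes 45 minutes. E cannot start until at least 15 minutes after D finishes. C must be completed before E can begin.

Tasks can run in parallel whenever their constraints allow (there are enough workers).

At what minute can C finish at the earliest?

153

F can start immediately at minute 0; it finishes at minute 50.
A has no prerequisites, so it starts at minute 0 and finishes at minute 35.
B cannot start until A (finishes minute 35); F (finishes minute 50). The controlling bound is minute 50, so B finishes at 50 + 43 = minute 93.
For C: B (finishes minute 93); F (finishes minute 50). Taking the maximum gives a start of minute 93, and it finishes at 93 + 60 = minute 153.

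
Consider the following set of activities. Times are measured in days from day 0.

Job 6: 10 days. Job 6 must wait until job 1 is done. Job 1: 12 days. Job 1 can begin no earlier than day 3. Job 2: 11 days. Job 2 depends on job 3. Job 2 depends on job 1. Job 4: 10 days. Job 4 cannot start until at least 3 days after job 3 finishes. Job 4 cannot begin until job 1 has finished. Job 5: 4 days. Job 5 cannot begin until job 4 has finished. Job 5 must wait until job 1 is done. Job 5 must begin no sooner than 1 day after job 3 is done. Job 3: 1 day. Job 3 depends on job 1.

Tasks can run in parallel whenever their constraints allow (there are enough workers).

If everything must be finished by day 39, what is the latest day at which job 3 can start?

21

Job 2 must finish by day 39; it takes 11 days, so it must start by 39 − 11 = day 28.
Job 5 must finish by day 39; it takes 4 days, so it must start by 39 − 4 = day 35.
Since job 5 (must start by day 35) depends on it, job 4 must finish by day 35. Backing off its 10-day duration gives a latest start of day 25.
Job 3 feeds job 2 (must start by day 28); job 4 (must start by day 25, minus 3-day gap → day 22); job 5 (must start by day 35, minus 1-day gap → day 34). Taking the minimum, job 3 must finish by day 22 and start by 22 − 1 = day 21.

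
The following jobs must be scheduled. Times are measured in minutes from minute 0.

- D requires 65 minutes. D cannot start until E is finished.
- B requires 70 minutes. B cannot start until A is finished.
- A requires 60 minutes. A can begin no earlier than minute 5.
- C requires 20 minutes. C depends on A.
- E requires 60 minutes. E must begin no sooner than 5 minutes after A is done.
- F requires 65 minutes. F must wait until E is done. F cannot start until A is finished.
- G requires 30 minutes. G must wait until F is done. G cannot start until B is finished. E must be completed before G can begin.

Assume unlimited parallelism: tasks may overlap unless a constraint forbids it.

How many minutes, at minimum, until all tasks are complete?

After its own release at minute 5, A can start at minute 5 and finishes at minute 65.
E waits on A (finishes minute 65, plus 5-minute gap → minute 70), so it starts at minute 70 and finishes at 70 + 60 = minute 130.
F cannot start until E (finishes minute 130); A (finishes minute 65). The controlling bound is minute 130, so F finishes at 130 + 65 = minute 195.
D waits on E (finishes minute 130), so it starts at minute 130 and finishes at 130 + 65 = minute 195.
C waits on A (finishes minute 65), so it starts at minute 65 and finishes at 65 + 20 = minute 85.
After A (finishes minute 65), B can start at minute 65 and finishes at minute 135.
G needs all of F (finishes minute 195); B (finishes minute 135); E (finishes minute 130). That puts its earliest start at minute 195; it finishes at 195 + 30 = minute 225.
All tasks are finished once the last one completes. Finish times: A at 65, B at 135, C at 85, D at 195, E at 130, F at 195, G at 225. The latest is minute 225.

225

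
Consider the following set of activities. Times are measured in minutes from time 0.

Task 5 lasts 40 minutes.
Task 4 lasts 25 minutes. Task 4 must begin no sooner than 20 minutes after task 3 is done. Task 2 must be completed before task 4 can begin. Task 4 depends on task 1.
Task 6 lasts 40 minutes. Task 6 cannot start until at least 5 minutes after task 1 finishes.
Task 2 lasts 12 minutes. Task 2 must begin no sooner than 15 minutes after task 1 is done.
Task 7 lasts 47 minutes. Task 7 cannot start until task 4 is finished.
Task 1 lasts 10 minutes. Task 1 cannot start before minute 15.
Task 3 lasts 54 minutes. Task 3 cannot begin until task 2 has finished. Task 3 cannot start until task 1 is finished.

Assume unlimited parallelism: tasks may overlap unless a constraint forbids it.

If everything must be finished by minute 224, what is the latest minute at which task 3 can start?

Nothing follows task 7; the deadline of minute 224 is its only limit. It must start by 224 − 47 = minute 177.
Task 4 must finish before task 7 (must start by minute 177). With a 25-minute duration, task 4 must start by 177 − 25 = minute 152.
Task 3 must finish before task 4 (must start by minute 152, minus 20-minute gap → minute 132). With a 54-minute duration, task 3 must start by 132 − 54 = minute 78.

78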